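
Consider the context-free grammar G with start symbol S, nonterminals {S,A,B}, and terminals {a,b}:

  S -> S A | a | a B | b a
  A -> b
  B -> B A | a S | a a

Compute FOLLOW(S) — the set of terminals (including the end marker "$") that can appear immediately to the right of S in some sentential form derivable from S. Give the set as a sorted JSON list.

Compute FIRST by fixpoint:
pass 1:
  A via A→b: +{b}
  B via B→a S: +{a}
  S via S→a: +{a}
  S via S→b a: +{b}
  FIRST(S)={a,b}  FIRST(A)={b}  FIRST(B)={a}
pass 2: (no change)
  FIRST(S)={a,b}  FIRST(A)={b}  FIRST(B)={a}

FOLLOW sets:
seed FOLLOW(S) with $
[1]
  B→B A: FOLLOW(B) ⊇ FIRST(A) = {b}; new: +{b}
  B→B A: FOLLOW(A) ⊇ FOLLOW(B) ⊇ {b}; new: +{b}
  B→a S: FOLLOW(S) ⊇ FOLLOW(B) ⊇ {b}; new: +{b}
  S→S A: FOLLOW(A) ⊇ FOLLOW(S) ⊇ {$,b}; new: +{$}
  S→a B: FOLLOW(B) ⊇ FOLLOW(S) ⊇ {$,b}; new: +{$}
  FOLLOW(S)={$,b}  FOLLOW(A)={$,b}  FOLLOW(B)={$,b}
[2] (no change)
  FOLLOW(S)={$,b}  FOLLOW(A)={$,b}  FOLLOW(B)={$,b}

FOLLOW(S) = ["$", "b"]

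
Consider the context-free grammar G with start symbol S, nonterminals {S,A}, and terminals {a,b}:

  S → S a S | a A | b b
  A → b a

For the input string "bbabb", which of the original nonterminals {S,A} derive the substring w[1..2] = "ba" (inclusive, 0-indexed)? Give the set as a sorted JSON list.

Convert to CNF:
  S -> S X2 | T0 T0 | T1 A
  A -> T0 T1
  T0 -> b
  T1 -> a
  X2 -> T1 S

CYK table (by increasing span) (cells [i..j] with 1 ≤ i ≤ j ≤ 2 only):
  [1..1]={T0}  "b"  orig:{}
  [2..2]={T1}  "a"  orig:{}
  [1..2]={A}  "ba"

Original NTs in T[1,2] deriving "ba": ["A"]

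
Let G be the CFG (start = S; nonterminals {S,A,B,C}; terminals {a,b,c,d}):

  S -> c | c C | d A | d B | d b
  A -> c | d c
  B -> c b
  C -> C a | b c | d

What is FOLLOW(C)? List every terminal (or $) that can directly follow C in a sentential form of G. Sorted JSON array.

FIRST sets, iterate to fixpoint:
[1]
  A via A→c: +{c}
  A via A→d c: +{d}
  B via B→c b: +{c}
  C via C→b c: +{b}
  C via C→d: +{d}
  S via S→c: +{c}
  S via S→d A: +{d}
  FIRST(S)={c,d}  FIRST(A)={c,d}  FIRST(B)={c}  FIRST(C)={b,d}
[2] — fixpoint
  FIRST(S)={c,d}  FIRST(A)={c,d}  FIRST(B)={c}  FIRST(C)={b,d}

FOLLOW iteration:
initialize: $ ∈ FOLLOW(S)
pass 1:
  C→C a: FOLLOW(C) ⊇ FIRST(a) = {a}; new: +{a}
  S→c C: FOLLOW(C) ⊇ FOLLOW(S) ⊇ {$}; new: +{$}
  S→d A: FOLLOW(A) ⊇ FOLLOW(S) ⊇ {$}; new: +{$}
  S→d B: FOLLOW(B) ⊇ FOLLOW(S) ⊇ {$}; new: +{$}
  FOLLOW[S]={$}  FOLLOW[A]={$}  FOLLOW[B]={$}  FOLLOW[C]={$,a}
pass 2: (no change)
  FOLLOW[S]={$}  FOLLOW[A]={$}  FOLLOW[B]={$}  FOLLOW[C]={$,a}

FOLLOW(C) = ["$", "a"]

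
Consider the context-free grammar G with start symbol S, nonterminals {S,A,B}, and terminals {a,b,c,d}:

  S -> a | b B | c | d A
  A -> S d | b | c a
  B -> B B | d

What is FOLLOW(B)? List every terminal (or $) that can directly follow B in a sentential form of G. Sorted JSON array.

FIRST iteration:
round 1:
  A via A→b: +{b}
  A via A→c a: +{c}
  B via B→d: +{d}
  S via S→a: +{a}
  S via S→b B: +{b}
  S via S→c: +{c}
  S via S→d A: +{d}
  S: {a,b,c,d}  A: {b,c}  B: {d}
round 2:
  A via A→S d: +{a,d}
  S: {a,b,c,d}  A: {a,b,c,d}  B: {d}
round 3: (no change)
  S: {a,b,c,d}  A: {a,b,c,d}  B: {d}

FOLLOW iteration:
initialize: $ ∈ FOLLOW(S)
[1]
  A→S d: FOLLOW(S) ⊇ FIRST(d) = {d}; new: +{d}
  B→B B: FOLLOW(B) ⊇ FIRST(B) = {d}; new: +{d}
  S→b B: FOLLOW(B) ⊇ FOLLOW(S) ⊇ {$,d}; new: +{$}
  S→d A: FOLLOW(A) ⊇ FOLLOW(S) ⊇ {$,d}; new: +{$,d}
  FOLLOW[S]={$,d}  FOLLOW[A]={$,d}  FOLLOW[B]={$,d}
[2] (no change)
  FOLLOW[S]={$,d}  FOLLOW[A]={$,d}  FOLLOW[B]={$,d}

FOLLOW(B) = ["$", "d"]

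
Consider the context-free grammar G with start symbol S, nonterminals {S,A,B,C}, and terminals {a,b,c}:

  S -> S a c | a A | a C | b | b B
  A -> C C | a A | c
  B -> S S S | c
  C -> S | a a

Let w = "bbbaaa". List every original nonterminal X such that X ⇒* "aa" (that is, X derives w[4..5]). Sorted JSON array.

Convert to CNF:
  S -> S X5 | T0 A | T0 C | T2 B | b
  A -> C C | T0 A | c
  B -> S X3 | c
  C -> S X4 | T0 A | T0 C | T0 T0 | T2 B | b
  T0 -> a
  T1 -> c
  T2 -> b
  X3 -> S S
  X4 -> T0 T1
  X5 -> T0 T1

CYK fill (cells [i..j] with 4 ≤ i ≤ j ≤ 5 only):
  [4..4]={T0}  "a"  orig:{}
  [5..5]={T0}  "a"  orig:{}
  [4..5]={C}  "aa"

Original NTs in T[4,5] deriving "aa": ["C"]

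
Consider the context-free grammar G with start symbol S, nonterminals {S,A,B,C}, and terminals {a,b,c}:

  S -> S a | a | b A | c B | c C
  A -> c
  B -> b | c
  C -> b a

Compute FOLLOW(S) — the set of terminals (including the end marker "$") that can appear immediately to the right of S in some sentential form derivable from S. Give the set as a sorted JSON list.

Compute FIRST by fixpoint:
pass 1:
  A via A→c: +{c}
  B via B→b: +{b}
  B via B→c: +{c}
  C via C→b a: +{b}
  S via S→a: +{a}
  S via S→b A: +{b}
  S via S→c B: +{c}
  S: {a,b,c}  A: {c}  B: {b,c}  C: {b}
pass 2: (no change)
  S: {a,b,c}  A: {c}  B: {b,c}  C: {b}

FOLLOW iteration:
initialize: $ ∈ FOLLOW(S)
round 1:
  S→S a: FOLLOW(S) ⊇ FIRST(a) = {a}; new: +{a}
  S→b A: FOLLOW(A) ⊇ FOLLOW(S) ⊇ {$,a}; new: +{$,a}
  S→c B: FOLLOW(B) ⊇ FOLLOW(S) ⊇ {$,a}; new: +{$,a}
  S→c C: FOLLOW(C) ⊇ FOLLOW(S) ⊇ {$,a}; new: +{$,a}
  FOLLOW(S)={$,a}  FOLLOW(A)={$,a}  FOLLOW(B)={$,a}  FOLLOW(C)={$,a}
round 2: (no change)
  FOLLOW(S)={$,a}  FOLLOW(A)={$,a}  FOLLOW(B)={$,a}  FOLLOW(C)={$,a}

FOLLOW(S) = ["$", "a"]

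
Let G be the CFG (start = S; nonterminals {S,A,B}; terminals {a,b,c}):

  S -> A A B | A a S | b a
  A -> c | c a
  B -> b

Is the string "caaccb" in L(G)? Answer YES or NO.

CNF form of G:
  S -> A X3 | A X4 | T2 T1
  A -> T0 T1 | c
  B -> b
  T0 -> c
  T1 -> a
  T2 -> b
  X3 -> A B
  X4 -> T1 S

CYK table (by increasing span):
  T[0,0] 'c' = {A,T0}  orig:{A}
  T[1,1] 'a' = {T1}  orig:{}
  T[2,2] 'a' = {T1}  orig:{}
  T[3,3] 'c' = {A,T0}  orig:{A}
  T[4,4] 'c' = {A,T0}  orig:{A}
  T[5,5] 'b' = {B,T2}  orig:{B}
  T[0,1] 'ca' = {A}
  T[1,2] 'aa' = ∅
  T[2,3] 'ac' = ∅
  T[3,4] 'cc' = ∅
  T[4,5] 'cb' = {X3}  orig:{}
  T[0,2] 'caa' = ∅
  T[1,3] 'aac' = ∅
  T[2,4] 'acc' = ∅
  T[3,5] 'ccb' = {S}
  T[0,3] 'caac' = ∅
  T[1,4] 'aacc' = ∅
  T[2,5] 'accb' = {X4}  orig:{}
  T[0,4] 'caacc' = ∅
  T[1,5] 'aaccb' = ∅
  T[0,5] 'caaccb' = {S}

S ∈ T[0,5] ⇒ YES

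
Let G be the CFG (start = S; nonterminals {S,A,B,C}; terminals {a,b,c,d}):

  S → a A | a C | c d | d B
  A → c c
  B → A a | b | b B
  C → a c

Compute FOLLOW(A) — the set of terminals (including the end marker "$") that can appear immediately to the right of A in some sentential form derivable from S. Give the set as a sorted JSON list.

FIRST sets, iterate to fixpoint:
iter 1:
  A via A→c c: +{c}
  B via B→A a: +{c}
  B via B→b: +{b}
  C via C→a c: +{a}
  S via S→a A: +{a}
  S via S→c d: +{c}
  S via S→d B: +{d}
  FIRST[S]={a,c,d}  FIRST[A]={c}  FIRST[B]={b,c}  FIRST[C]={a}
iter 2: (no change)
  FIRST[S]={a,c,d}  FIRST[A]={c}  FIRST[B]={b,c}  FIRST[C]={a}

Compute FOLLOW by fixpoint:
seed FOLLOW(S) with $
iter 1:
  B→A a: FOLLOW(A) ⊇ FIRST(a) = {a}; new: +{a}
  S→a A: FOLLOW(A) ⊇ FOLLOW(S) ⊇ {$}; new: +{$}
  S→a C: FOLLOW(C) ⊇ FOLLOW(S) ⊇ {$}; new: +{$}
  S→d B: FOLLOW(B) ⊇ FOLLOW(S) ⊇ {$}; new: +{$}
  FOLLOW[S]={$}  FOLLOW[A]={$,a}  FOLLOW[B]={$}  FOLLOW[C]={$}
iter 2: (no change)
  FOLLOW[S]={$}  FOLLOW[A]={$,a}  FOLLOW[B]={$}  FOLLOW[C]={$}

FOLLOW(A) = ["$", "a"]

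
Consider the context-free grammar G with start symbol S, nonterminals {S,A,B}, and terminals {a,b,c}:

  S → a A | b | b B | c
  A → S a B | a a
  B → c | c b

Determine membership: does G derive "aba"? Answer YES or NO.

Convert to CNF:
  S -> T0 A | T2 B | b | c
  A -> S X3 | T0 T0
  B -> T1 T2 | c
  T0 -> a
  T1 -> c
  T2 -> b
  X3 -> T0 B

Fill CYK table bottom-up:
  cell(0,0) a: {T0}  orig:{}
  cell(1,1) b: {S,T2}  orig:{S}
  cell(2,2) a: {T0}  orig:{}
  cell(0,1) ab: ∅
  cell(1,2) ba: ∅
  cell(0,2) aba: ∅

S ∉ T[0,2] ⇒ NO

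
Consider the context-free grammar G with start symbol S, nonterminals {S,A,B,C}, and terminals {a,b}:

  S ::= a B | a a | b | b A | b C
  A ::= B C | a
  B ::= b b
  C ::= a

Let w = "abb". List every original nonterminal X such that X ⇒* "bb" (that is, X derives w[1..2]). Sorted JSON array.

Convert to CNF:
  S -> T0 A | T0 C | T1 B | T1 T1 | b
  A -> B C | a
  B -> T0 T0
  C -> a
  T0 -> b
  T1 -> a

CYK table (by increasing span) (cells [i..j] with 1 ≤ i ≤ j ≤ 2 only):
  [1..1]={S,T0}  "b"  orig:{S}
  [2..2]={S,T0}  "b"  orig:{S}
  [1..2]={B}  "bb"

Original NTs in T[1,2] deriving "bb": ["B"]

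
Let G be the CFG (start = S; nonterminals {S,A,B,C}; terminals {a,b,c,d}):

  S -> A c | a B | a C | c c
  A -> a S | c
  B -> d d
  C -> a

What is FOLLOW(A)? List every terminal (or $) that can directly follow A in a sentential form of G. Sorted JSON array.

FIRST sets, iterate to fixpoint:
[1]
  A via A→a S: +{a}
  A via A→c: +{c}
  B via B→d d: +{d}
  C via C→a: +{a}
  S via S→A c: +{a,c}
  FIRST(S)={a,c}  FIRST(A)={a,c}  FIRST(B)={d}  FIRST(C)={a}
[2] (stable)
  FIRST(S)={a,c}  FIRST(A)={a,c}  FIRST(B)={d}  FIRST(C)={a}

FOLLOW iteration:
initialize: $ ∈ FOLLOW(S)
[1]
  S→A c: FOLLOW(A) ⊇ FIRST(c) = {c}; new: +{c}
  S→a B: FOLLOW(B) ⊇ FOLLOW(S) ⊇ {$}; new: +{$}
  S→a C: FOLLOW(C) ⊇ FOLLOW(S) ⊇ {$}; new: +{$}
  FOLLOW[S]={$}  FOLLOW[A]={c}  FOLLOW[B]={$}  FOLLOW[C]={$}
[2]
  A→a S: FOLLOW(S) ⊇ FOLLOW(A) ⊇ {c}; new: +{c}
  S→a B: FOLLOW(B) ⊇ FOLLOW(S) ⊇ {$,c}; new: +{c}
  S→a C: FOLLOW(C) ⊇ FOLLOW(S) ⊇ {$,c}; new: +{c}
  FOLLOW[S]={$,c}  FOLLOW[A]={c}  FOLLOW[B]={$,c}  FOLLOW[C]={$,c}
[3] (stable)
  FOLLOW[S]={$,c}  FOLLOW[A]={c}  FOLLOW[B]={$,c}  FOLLOW[C]={$,c}

FOLLOW(A) = ["c"]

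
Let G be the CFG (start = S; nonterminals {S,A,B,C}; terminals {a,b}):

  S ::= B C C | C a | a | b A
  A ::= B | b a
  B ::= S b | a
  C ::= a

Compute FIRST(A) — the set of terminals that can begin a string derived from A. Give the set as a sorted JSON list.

FIRST iteration:
pass 1:
  A via A→b a: +{b}
  B via B→a: +{a}
  C via C→a: +{a}
  S via S→B C C: +{a}
  S via S→b A: +{b}
  FIRST[S]={a,b}  FIRST[A]={b}  FIRST[B]={a}  FIRST[C]={a}
pass 2:
  A via A→B: +{a}
  B via B→S b: +{b}
  FIRST[S]={a,b}  FIRST[A]={a,b}  FIRST[B]={a,b}  FIRST[C]={a}
pass 3: — fixpoint
  FIRST[S]={a,b}  FIRST[A]={a,b}  FIRST[B]={a,b}  FIRST[C]={a}

FIRST(A) = ["a", "b"]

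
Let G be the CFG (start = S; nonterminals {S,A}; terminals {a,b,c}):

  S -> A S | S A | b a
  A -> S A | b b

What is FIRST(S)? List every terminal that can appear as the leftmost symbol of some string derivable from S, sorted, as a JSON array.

FIRST sets, iterate to fixpoint:
iter 1:
  A via A→b b: +{b}
  S via S→A S: +{b}
  S: {b}  A: {b}
iter 2: done
  S: {b}  A: {b}

FIRST(S) = ["b"]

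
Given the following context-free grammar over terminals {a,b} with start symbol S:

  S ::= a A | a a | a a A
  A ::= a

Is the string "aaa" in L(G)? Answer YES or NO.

Convert to CNF:
  S -> T0 A | T0 T0 | T0 X1
  A -> a
  T0 -> a
  X1 -> T0 A

CYK table (by increasing span):
  T[0,0] 'a' = {A,T0}  orig:{A}
  T[1,1] 'a' = {A,T0}  orig:{A}
  T[2,2] 'a' = {A,T0}  orig:{A}
  T[0,1] 'aa' = {S,X1}  orig:{S}
  T[1,2] 'aa' = {S,X1}  orig:{S}
  T[0,2] 'aaa' = {S}

S ∈ T[0,2] ⇒ YES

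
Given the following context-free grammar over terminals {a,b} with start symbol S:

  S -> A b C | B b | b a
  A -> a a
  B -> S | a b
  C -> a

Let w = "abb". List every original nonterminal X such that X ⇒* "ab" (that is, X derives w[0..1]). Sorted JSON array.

CNF form of G:
  S -> A X3 | B T1 | T1 T0
  A -> T0 T0
  B -> A X2 | B T1 | T0 T1 | T1 T0
  C -> a
  T0 -> a
  T1 -> b
  X2 -> T1 C
  X3 -> T1 C

CYK fill, restricted to cells inside w[0..1]:
  T[0,0] 'a' = {C,T0}  orig:{C}
  T[1,1] 'b' = {T1}  orig:{}
  T[0,1] 'ab' = {B}

Original NTs in T[0,1] deriving "ab": ["B"]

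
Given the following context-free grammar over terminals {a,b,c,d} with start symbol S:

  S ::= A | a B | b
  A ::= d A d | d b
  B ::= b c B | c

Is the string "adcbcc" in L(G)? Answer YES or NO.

Convert to CNF:
  S -> T0 T1 | T0 X6 | T3 B | b
  A -> T0 T1 | T0 X4
  B -> T1 X5 | c
  T0 -> d
  T1 -> b
  T2 -> c
  T3 -> a
  X4 -> A T0
  X5 -> T2 B
  X6 -> A T0

CYK fill:
  [0..0]={T3}  "a"  orig:{}
  [1..1]={T0}  "d"  orig:{}
  [2..2]={B,T2}  "c"  orig:{B}
  [3..3]={S,T1}  "b"  orig:{S}
  [4..4]={B,T2}  "c"  orig:{B}
  [5..5]={B,T2}  "c"  orig:{B}
  [0..1]=∅  "ad"
  [1..2]=∅  "dc"
  [2..3]=∅  "cb"
  [3..4]=∅  "bc"
  [4..5]={X5}  "cc"  orig:{}
  [0..2]=∅  "adc"
  [1..3]=∅  "dcb"
  [2..4]=∅  "cbc"
  [3..5]={B}  "bcc"
  [0..3]=∅  "adcb"
  [1..4]=∅  "dcbc"
  [2..5]={X5}  "cbcc"  orig:{}
  [0..4]=∅  "adcbc"
  [1..5]=∅  "dcbcc"
  [0..5]=∅  "adcbcc"

S ∉ T[0,5] ⇒ NO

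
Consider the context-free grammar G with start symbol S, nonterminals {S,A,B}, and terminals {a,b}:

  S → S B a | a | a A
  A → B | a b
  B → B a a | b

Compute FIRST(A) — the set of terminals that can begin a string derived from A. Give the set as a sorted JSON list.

FIRST iteration:
round 1:
  A via A→a b: +{a}
  B via B→b: +{b}
  S via S→a: +{a}
  S: {a}  A: {a}  B: {b}
round 2:
  A via A→B: +{b}
  S: {a}  A: {a,b}  B: {b}
round 3: — fixpoint
  S: {a}  A: {a,b}  B: {b}

FIRST(A) = ["a", "b"]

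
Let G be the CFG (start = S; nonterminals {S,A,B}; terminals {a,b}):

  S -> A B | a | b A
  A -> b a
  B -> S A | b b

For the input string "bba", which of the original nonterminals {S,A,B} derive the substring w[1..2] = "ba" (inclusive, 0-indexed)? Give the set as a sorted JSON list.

CNF form of G:
  S -> A B | T0 A | a
  A -> T0 T1
  B -> S A | T0 T0
  T0 -> b
  T1 -> a

Fill CYK table bottom-up (cells [i..j] with 1 ≤ i ≤ j ≤ 2 only):
  T[1,1] 'b' = {T0}  orig:{}
  T[2,2] 'a' = {S,T1}  orig:{S}
  T[1,2] 'ba' = {A}

Original NTs in T[1,2] deriving "ba": ["A"]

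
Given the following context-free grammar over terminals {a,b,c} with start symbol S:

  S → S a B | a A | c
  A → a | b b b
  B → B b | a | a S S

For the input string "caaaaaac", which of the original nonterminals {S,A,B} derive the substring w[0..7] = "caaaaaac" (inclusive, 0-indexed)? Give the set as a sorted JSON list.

Convert to CNF:
  S -> S X4 | T1 A | c
  A -> T0 X2 | a
  B -> B T0 | T1 X3 | a
  T0 -> b
  T1 -> a
  X2 -> T0 T0
  X3 -> S S
  X4 -> T1 B

CYK fill — only the sub-triangle for w[0..7]:
  cell(0,0) c: {S}
  cell(1,1) a: {A,B,T1}  orig:{A,B}
  cell(2,2) a: {A,B,T1}  orig:{A,B}
  cell(3,3) a: {A,B,T1}  orig:{A,B}
  cell(4,4) a: {A,B,T1}  orig:{A,B}
  cell(5,5) a: {A,B,T1}  orig:{A,B}
  cell(6,6) a: {A,B,T1}  orig:{A,B}
  cell(7,7) c: {S}
  cell(0,1) ca: ∅
  cell(1,2) aa: {S,X4}  orig:{S}
  cell(2,3) aa: {S,X4}  orig:{S}
  cell(3,4) aa: {S,X4}  orig:{S}
  cell(4,5) aa: {S,X4}  orig:{S}
  cell(5,6) aa: {S,X4}  orig:{S}
  cell(6,7) ac: ∅
  cell(0,2) caa: {S,X3}  orig:{S}
  cell(1,3) aaa: ∅
  cell(2,4) aaa: ∅
  cell(3,5) aaa: ∅
  cell(4,6) aaa: ∅
  cell(5,7) aac: {X3}  orig:{}
  cell(0,3) caaa: ∅
  cell(1,4) aaaa: {S,X3}  orig:{S}
  cell(2,5) aaaa: {S,X3}  orig:{S}
  cell(3,6) aaaa: {S,X3}  orig:{S}
  cell(4,7) aaac: {B}
  cell(0,4) caaaa: {S,X3}  orig:{S}
  cell(1,5) aaaaa: {B}
  cell(2,6) aaaaa: {B}
  cell(3,7) aaaac: {X3,X4}  orig:{}
  cell(0,5) caaaaa: ∅
  cell(1,6) aaaaaa: {S,X3,X4}  orig:{S}
  cell(2,7) aaaaac: {B}
  cell(0,6) caaaaaa: {S,X3}  orig:{S}
  cell(1,7) aaaaaac: {S,X3,X4}  orig:{S}
  cell(0,7) caaaaaac: {S,X3}  orig:{S}

Original NTs in T[0,7] deriving "caaaaaac": ["S"]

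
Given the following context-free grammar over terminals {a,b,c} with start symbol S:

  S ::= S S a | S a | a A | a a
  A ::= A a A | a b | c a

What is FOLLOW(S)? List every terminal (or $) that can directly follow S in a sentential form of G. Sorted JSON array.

FIRST iteration:
round 1:
  A via A→a b: +{a}
  A via A→c a: +{c}
  S via S→a A: +{a}
  FIRST[S]={a}  FIRST[A]={a,c}
round 2: (stable)
  FIRST[S]={a}  FIRST[A]={a,c}

FOLLOW sets:
seed FOLLOW(S) with $
iter 1:
  A→A a A: FOLLOW(A) ⊇ FIRST(a) = {a}; new: +{a}
  S→S S a: FOLLOW(S) ⊇ FIRST(S) = {a}; new: +{a}
  S→a A: FOLLOW(A) ⊇ FOLLOW(S) ⊇ {$,a}; new: +{$}
  FOLLOW(S)={$,a}  FOLLOW(A)={$,a}
iter 2: (stable)
  FOLLOW(S)={$,a}  FOLLOW(A)={$,a}

FOLLOW(S) = ["$", "a"]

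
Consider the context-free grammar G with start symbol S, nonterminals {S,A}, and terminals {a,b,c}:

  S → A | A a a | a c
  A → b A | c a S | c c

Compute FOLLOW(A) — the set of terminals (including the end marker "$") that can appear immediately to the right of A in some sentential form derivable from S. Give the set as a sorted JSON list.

FIRST iteration:
pass 1:
  A via A→b A: +{b}
  A via A→c a S: +{c}
  S via S→A: +{b,c}
  S via S→a c: +{a}
  FIRST(S)={a,b,c}  FIRST(A)={b,c}
pass 2: (no change)
  FIRST(S)={a,b,c}  FIRST(A)={b,c}

FOLLOW iteration:
seed FOLLOW(S) with $
[1]
  S→A: FOLLOW(A) ⊇ FOLLOW(S) ⊇ {$}; new: +{$}
  S→A a a: FOLLOW(A) ⊇ FIRST(a) = {a}; new: +{a}
  S: {$}  A: {$,a}
[2]
  A→c a S: FOLLOW(S) ⊇ FOLLOW(A) ⊇ {$,a}; new: +{a}
  S: {$,a}  A: {$,a}
[3] (no change)
  S: {$,a}  A: {$,a}

FOLLOW(A) = ["$", "a"]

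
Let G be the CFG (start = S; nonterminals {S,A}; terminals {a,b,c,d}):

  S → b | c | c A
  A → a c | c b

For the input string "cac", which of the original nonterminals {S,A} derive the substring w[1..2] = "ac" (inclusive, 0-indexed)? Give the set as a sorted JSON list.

CNF form of G:
  S -> T1 A | b | c
  A -> T0 T1 | T1 T2
  T0 -> a
  T1 -> c
  T2 -> b

Fill CYK table bottom-up (cells [i..j] with 1 ≤ i ≤ j ≤ 2 only):
  T[1,1] 'a' = {T0}  orig:{}
  T[2,2] 'c' = {S,T1}  orig:{S}
  T[1,2] 'ac' = {A}

Original NTs in T[1,2] deriving "ac": ["A"]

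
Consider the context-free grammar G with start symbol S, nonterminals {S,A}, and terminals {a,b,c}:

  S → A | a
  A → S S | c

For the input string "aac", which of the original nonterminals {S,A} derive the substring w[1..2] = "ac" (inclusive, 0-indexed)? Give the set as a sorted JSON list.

Convert to CNF:
  S -> S S | a | c
  A -> S S | c

CYK table (by increasing span), restricted to cells inside w[1..2]:
  [1..1]={S}  "a"
  [2..2]={A,S}  "c"
  [1..2]={A,S}  "ac"

Original NTs in T[1,2] deriving "ac": ["A", "S"]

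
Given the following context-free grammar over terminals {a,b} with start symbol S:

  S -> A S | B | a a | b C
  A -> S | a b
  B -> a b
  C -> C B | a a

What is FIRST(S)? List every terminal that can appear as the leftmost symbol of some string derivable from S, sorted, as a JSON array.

FIRST sets, iterate to fixpoint:
round 1:
  A via A→a b: +{a}
  B via B→a b: +{a}
  C via C→a a: +{a}
  S via S→A S: +{a}
  S via S→b C: +{b}
  FIRST[S]={a,b}  FIRST[A]={a}  FIRST[B]={a}  FIRST[C]={a}
round 2:
  A via A→S: +{b}
  FIRST[S]={a,b}  FIRST[A]={a,b}  FIRST[B]={a}  FIRST[C]={a}
round 3: (stable)
  FIRST[S]={a,b}  FIRST[A]={a,b}  FIRST[B]={a}  FIRST[C]={a}

FIRST(S) = ["a", "b"]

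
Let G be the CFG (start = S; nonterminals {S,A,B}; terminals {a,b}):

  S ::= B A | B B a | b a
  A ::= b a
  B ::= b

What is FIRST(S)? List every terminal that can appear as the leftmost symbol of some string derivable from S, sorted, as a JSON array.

FIRST iteration:
round 1:
  A via A→b a: +{b}
  B via B→b: +{b}
  S via S→B A: +{b}
  S: {b}  A: {b}  B: {b}
round 2: done
  S: {b}  A: {b}  B: {b}

FIRST(S) = ["b"]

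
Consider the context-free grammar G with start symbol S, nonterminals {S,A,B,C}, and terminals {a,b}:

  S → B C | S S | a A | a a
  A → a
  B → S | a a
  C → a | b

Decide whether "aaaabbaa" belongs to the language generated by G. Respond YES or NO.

Convert to CNF:
  S -> B C | S S | T0 A | T0 T0
  A -> a
  B -> B C | S S | T0 A | T0 T0
  C -> a | b
  T0 -> a

CYK table (by increasing span):
  T[0,0] 'a' = {A,C,T0}  orig:{A,C}
  T[1,1] 'a' = {A,C,T0}  orig:{A,C}
  T[2,2] 'a' = {A,C,T0}  orig:{A,C}
  T[3,3] 'a' = {A,C,T0}  orig:{A,C}
  T[4,4] 'b' = {C}
  T[5,5] 'b' = {C}
  T[6,6] 'a' = {A,C,T0}  orig:{A,C}
  T[7,7] 'a' = {A,C,T0}  orig:{A,C}
  T[0,1] 'aa' = {B,S}
  T[1,2] 'aa' = {B,S}
  T[2,3] 'aa' = {B,S}
  T[3,4] 'ab' = ∅
  T[4,5] 'bb' = ∅
  T[5,6] 'ba' = ∅
  T[6,7] 'aa' = {B,S}
  T[0,2] 'aaa' = {B,S}
  T[1,3] 'aaa' = {B,S}
  T[2,4] 'aab' = {B,S}
  T[3,5] 'abb' = ∅
  T[4,6] 'bba' = ∅
  T[5,7] 'baa' = ∅
  T[0,3] 'aaaa' = {B,S}
  T[1,4] 'aaab' = {B,S}
  T[2,5] 'aabb' = {B,S}
  T[3,6] 'abba' = ∅
  T[4,7] 'bbaa' = ∅
  T[0,4] 'aaaab' = {B,S}
  T[1,5] 'aaabb' = {B,S}
  T[2,6] 'aabba' = {B,S}
  T[3,7] 'abbaa' = ∅
  T[0,5] 'aaaabb' = {B,S}
  T[1,6] 'aaabba' = {B,S}
  T[2,7] 'aabbaa' = {B,S}
  T[0,6] 'aaaabba' = {B,S}
  T[1,7] 'aaabbaa' = {B,S}
  T[0,7] 'aaaabbaa' = {B,S}

S ∈ T[0,7] ⇒ YES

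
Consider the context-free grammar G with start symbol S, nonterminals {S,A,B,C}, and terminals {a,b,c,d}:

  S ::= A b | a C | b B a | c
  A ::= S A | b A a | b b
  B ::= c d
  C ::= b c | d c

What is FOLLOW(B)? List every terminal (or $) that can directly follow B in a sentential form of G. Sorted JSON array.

Compute FIRST by fixpoint:
pass 1:
  A via A→b A a: +{b}
  B via B→c d: +{c}
  C via C→b c: +{b}
  C via C→d c: +{d}
  S via S→A b: +{b}
  S via S→a C: +{a}
  S via S→c: +{c}
  FIRST(S)={a,b,c}  FIRST(A)={b}  FIRST(B)={c}  FIRST(C)={b,d}
pass 2:
  A via A→S A: +{a,c}
  FIRST(S)={a,b,c}  FIRST(A)={a,b,c}  FIRST(B)={c}  FIRST(C)={b,d}
pass 3: (stable)
  FIRST(S)={a,b,c}  FIRST(A)={a,b,c}  FIRST(B)={c}  FIRST(C)={b,d}

FOLLOW sets:
FOLLOW(S) := {$}
round 1:
  A→S A: FOLLOW(S) ⊇ FIRST(A) = {a,b,c}; new: +{a,b,c}
  A→b A a: FOLLOW(A) ⊇ FIRST(a) = {a}; new: +{a}
  S→A b: FOLLOW(A) ⊇ FIRST(b) = {b}; new: +{b}
  S→a C: FOLLOW(C) ⊇ FOLLOW(S) ⊇ {$,a,b,c}; new: +{$,a,b,c}
  S→b B a: FOLLOW(B) ⊇ FIRST(a) = {a}; new: +{a}
  FOLLOW(S)={$,a,b,c}  FOLLOW(A)={a,b}  FOLLOW(B)={a}  FOLLOW(C)={$,a,b,c}
round 2: (no change)
  FOLLOW(S)={$,a,b,c}  FOLLOW(A)={a,b}  FOLLOW(B)={a}  FOLLOW(C)={$,a,b,c}

FOLLOW(B) = ["a"]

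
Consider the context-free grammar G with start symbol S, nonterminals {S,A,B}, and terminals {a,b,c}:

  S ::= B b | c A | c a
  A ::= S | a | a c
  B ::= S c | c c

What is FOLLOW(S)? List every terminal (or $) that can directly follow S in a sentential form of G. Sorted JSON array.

Compute FIRST by fixpoint:
[1]
  A via A→a: +{a}
  B via B→c c: +{c}
  S via S→B b: +{c}
  FIRST[S]={c}  FIRST[A]={a}  FIRST[B]={c}
[2]
  A via A→S: +{c}
  FIRST[S]={c}  FIRST[A]={a,c}  FIRST[B]={c}
[3] (no change)
  FIRST[S]={c}  FIRST[A]={a,c}  FIRST[B]={c}

FOLLOW iteration:
FOLLOW(S) := {$}
round 1:
  B→S c: FOLLOW(S) ⊇ FIRST(c) = {c}; new: +{c}
  S→B b: FOLLOW(B) ⊇ FIRST(b) = {b}; new: +{b}
  S→c A: FOLLOW(A) ⊇ FOLLOW(S) ⊇ {$,c}; new: +{$,c}
  FOLLOW(S)={$,c}  FOLLOW(A)={$,c}  FOLLOW(B)={b}
round 2: — fixpoint
  FOLLOW(S)={$,c}  FOLLOW(A)={$,c}  FOLLOW(B)={b}

FOLLOW(S) = ["$", "c"]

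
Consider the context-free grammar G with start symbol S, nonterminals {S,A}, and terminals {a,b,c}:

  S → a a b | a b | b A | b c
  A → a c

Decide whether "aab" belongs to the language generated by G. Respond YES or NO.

Convert to CNF:
  S -> T0 T2 | T0 X3 | T2 A | T2 T1
  A -> T0 T1
  T0 -> a
  T1 -> c
  T2 -> b
  X3 -> T0 T2

CYK table (by increasing span):
  [0..0]={T0}  "a"  orig:{}
  [1..1]={T0}  "a"  orig:{}
  [2..2]={T2}  "b"  orig:{}
  [0..1]=∅  "aa"
  [1..2]={S,X3}  "ab"  orig:{S}
  [0..2]={S}  "aab"

S ∈ T[0,2] ⇒ YES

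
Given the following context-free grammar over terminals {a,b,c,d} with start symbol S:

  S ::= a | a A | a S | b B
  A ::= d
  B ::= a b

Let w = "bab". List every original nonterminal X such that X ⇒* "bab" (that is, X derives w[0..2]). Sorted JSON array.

Convert to CNF:
  S -> T0 A | T0 S | T1 B | a
  A -> d
  B -> T0 T1
  T0 -> a
  T1 -> b

CYK table (by increasing span) (cells [i..j] with 0 ≤ i ≤ j ≤ 2 only):
  cell(0,0) b: {T1}  orig:{}
  cell(1,1) a: {S,T0}  orig:{S}
  cell(2,2) b: {T1}  orig:{}
  cell(0,1) ba: ∅
  cell(1,2) ab: {B}
  cell(0,2) bab: {S}

Original NTs in T[0,2] deriving "bab": ["S"]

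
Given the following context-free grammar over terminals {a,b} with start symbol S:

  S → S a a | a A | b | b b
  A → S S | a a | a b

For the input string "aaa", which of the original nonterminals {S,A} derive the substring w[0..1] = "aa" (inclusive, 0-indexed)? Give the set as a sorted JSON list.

Convert to CNF:
  S -> S X2 | T0 A | T1 T1 | b
  A -> S S | T0 T0 | T0 T1
  T0 -> a
  T1 -> b
  X2 -> T0 T0

CYK table (by increasing span) (cells [i..j] with 0 ≤ i ≤ j ≤ 1 only):
  [0..0]={T0}  "a"  orig:{}
  [1..1]={T0}  "a"  orig:{}
  [0..1]={A,X2}  "aa"  orig:{A}

Original NTs in T[0,1] deriving "aa": ["A"]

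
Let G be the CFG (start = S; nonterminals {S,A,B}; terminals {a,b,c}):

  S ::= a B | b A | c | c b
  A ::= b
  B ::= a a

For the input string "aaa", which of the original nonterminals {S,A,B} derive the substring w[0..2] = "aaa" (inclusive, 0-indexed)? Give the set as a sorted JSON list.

Convert to CNF:
  S -> T0 B | T1 A | T2 T1 | c
  A -> b
  B -> T0 T0
  T0 -> a
  T1 -> b
  T2 -> c

CYK fill, restricted to cells inside w[0..2]:
  T[0,0] 'a' = {T0}  orig:{}
  T[1,1] 'a' = {T0}  orig:{}
  T[2,2] 'a' = {T0}  orig:{}
  T[0,1] 'aa' = {B}
  T[1,2] 'aa' = {B}
  T[0,2] 'aaa' = {S}

Original NTs in T[0,2] deriving "aaa": ["S"]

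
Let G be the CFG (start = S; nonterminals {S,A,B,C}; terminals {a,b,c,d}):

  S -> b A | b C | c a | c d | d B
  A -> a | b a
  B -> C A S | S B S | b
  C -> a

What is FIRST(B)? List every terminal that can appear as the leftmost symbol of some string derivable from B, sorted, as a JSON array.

FIRST sets, iterate to fixpoint:
[1]
  A via A→a: +{a}
  A via A→b a: +{b}
  B via B→b: +{b}
  C via C→a: +{a}
  S via S→b A: +{b}
  S via S→c a: +{c}
  S via S→d B: +{d}
  FIRST[S]={b,c,d}  FIRST[A]={a,b}  FIRST[B]={b}  FIRST[C]={a}
[2]
  B via B→C A S: +{a}
  B via B→S B S: +{c,d}
  FIRST[S]={b,c,d}  FIRST[A]={a,b}  FIRST[B]={a,b,c,d}  FIRST[C]={a}
[3] done
  FIRST[S]={b,c,d}  FIRST[A]={a,b}  FIRST[B]={a,b,c,d}  FIRST[C]={a}

FIRST(B) = ["a", "b", "c", "d"]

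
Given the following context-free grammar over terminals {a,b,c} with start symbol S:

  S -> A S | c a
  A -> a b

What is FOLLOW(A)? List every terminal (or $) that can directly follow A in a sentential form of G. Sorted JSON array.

FIRST iteration:
iter 1:
  A via A→a b: +{a}
  S via S→A S: +{a}
  S via S→c a: +{c}
  FIRST[S]={a,c}  FIRST[A]={a}
iter 2: (no change)
  FIRST[S]={a,c}  FIRST[A]={a}

Compute FOLLOW by fixpoint:
seed FOLLOW(S) with $
iter 1:
  S→A S: FOLLOW(A) ⊇ FIRST(S) = {a,c}; new: +{a,c}
  FOLLOW(S)={$}  FOLLOW(A)={a,c}
iter 2: done
  FOLLOW(S)={$}  FOLLOW(A)={a,c}

FOLLOW(A) = ["a", "c"]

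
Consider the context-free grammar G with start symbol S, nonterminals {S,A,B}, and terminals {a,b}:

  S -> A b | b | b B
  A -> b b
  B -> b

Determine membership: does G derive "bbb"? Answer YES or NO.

CNF form of G:
  S -> A T0 | T0 B | b
  A -> T0 T0
  B -> b
  T0 -> b

CYK fill:
  T[0,0] 'b' = {B,S,T0}  orig:{B,S}
  T[1,1] 'b' = {B,S,T0}  orig:{B,S}
  T[2,2] 'b' = {B,S,T0}  orig:{B,S}
  T[0,1] 'bb' = {A,S}
  T[1,2] 'bb' = {A,S}
  T[0,2] 'bbb' = {S}

S ∈ T[0,2] ⇒ YES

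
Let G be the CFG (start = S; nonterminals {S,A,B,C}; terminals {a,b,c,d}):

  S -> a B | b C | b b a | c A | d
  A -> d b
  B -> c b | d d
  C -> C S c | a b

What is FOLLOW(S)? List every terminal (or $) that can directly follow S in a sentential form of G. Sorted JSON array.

FIRST sets, iterate to fixpoint:
iter 1:
  A via A→d b: +{d}
  B via B→c b: +{c}
  B via B→d d: +{d}
  C via C→a b: +{a}
  S via S→a B: +{a}
  S via S→b C: +{b}
  S via S→c A: +{c}
  S via S→d: +{d}
  S: {a,b,c,d}  A: {d}  B: {c,d}  C: {a}
iter 2: (stable)
  S: {a,b,c,d}  A: {d}  B: {c,d}  C: {a}

FOLLOW sets:
seed FOLLOW(S) with $
round 1:
  C→C S c: FOLLOW(C) ⊇ FIRST(S) = {a,b,c,d}; new: +{a,b,c,d}
  C→C S c: FOLLOW(S) ⊇ FIRST(c) = {c}; new: +{c}
  S→a B: FOLLOW(B) ⊇ FOLLOW(S) ⊇ {$,c}; new: +{$,c}
  S→b C: FOLLOW(C) ⊇ FOLLOW(S) ⊇ {$,c}; new: +{$}
  S→c A: FOLLOW(A) ⊇ FOLLOW(S) ⊇ {$,c}; new: +{$,c}
  FOLLOW(S)={$,c}  FOLLOW(A)={$,c}  FOLLOW(B)={$,c}  FOLLOW(C)={$,a,b,c,d}
round 2: (no change)
  FOLLOW(S)={$,c}  FOLLOW(A)={$,c}  FOLLOW(B)={$,c}  FOLLOW(C)={$,a,b,c,d}

FOLLOW(S) = ["$", "c"]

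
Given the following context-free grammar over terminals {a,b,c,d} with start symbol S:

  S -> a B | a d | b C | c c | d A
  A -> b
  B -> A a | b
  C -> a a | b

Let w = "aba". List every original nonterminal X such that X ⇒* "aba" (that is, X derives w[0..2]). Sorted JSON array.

Convert to CNF:
  S -> T0 B | T0 T1 | T1 A | T2 C | T3 T3
  A -> b
  B -> A T0 | b
  C -> T0 T0 | b
  T0 -> a
  T1 -> d
  T2 -> b
  T3 -> c

CYK table (by increasing span) (cells [i..j] with 0 ≤ i ≤ j ≤ 2 only):
  [0..0]={T0}  "a"  orig:{}
  [1..1]={A,B,C,T2}  "b"  orig:{A,B,C}
  [2..2]={T0}  "a"  orig:{}
  [0..1]={S}  "ab"
  [1..2]={B}  "ba"
  [0..2]={S}  "aba"

Original NTs in T[0,2] deriving "aba": ["S"]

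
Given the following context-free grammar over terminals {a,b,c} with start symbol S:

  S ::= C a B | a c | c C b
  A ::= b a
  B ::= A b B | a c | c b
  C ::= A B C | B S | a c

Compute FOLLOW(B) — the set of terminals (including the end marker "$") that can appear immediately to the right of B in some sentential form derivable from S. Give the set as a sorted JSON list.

Compute FIRST by fixpoint:
round 1:
  A via A→b a: +{b}
  B via B→A b B: +{b}
  B via B→a c: +{a}
  B via B→c b: +{c}
  C via C→A B C: +{b}
  C via C→B S: +{a,c}
  S via S→C a B: +{a,b,c}
  S: {a,b,c}  A: {b}  B: {a,b,c}  C: {a,b,c}
round 2: — fixpoint
  S: {a,b,c}  A: {b}  B: {a,b,c}  C: {a,b,c}

FOLLOW iteration:
seed FOLLOW(S) with $
pass 1:
  B→A b B: FOLLOW(A) ⊇ FIRST(b) = {b}; new: +{b}
  C→A B C: FOLLOW(A) ⊇ FIRST(B) = {a,b,c}; new: +{a,c}
  C→A B C: FOLLOW(B) ⊇ FIRST(C) = {a,b,c}; new: +{a,b,c}
  S→C a B: FOLLOW(C) ⊇ FIRST(a) = {a}; new: +{a}
  S→C a B: FOLLOW(B) ⊇ FOLLOW(S) ⊇ {$}; new: +{$}
  S→c C b: FOLLOW(C) ⊇ FIRST(b) = {b}; new: +{b}
  FOLLOW(S)={$}  FOLLOW(A)={a,b,c}  FOLLOW(B)={$,a,b,c}  FOLLOW(C)={a,b}
pass 2:
  C→B S: FOLLOW(S) ⊇ FOLLOW(C) ⊇ {a,b}; new: +{a,b}
  FOLLOW(S)={$,a,b}  FOLLOW(A)={a,b,c}  FOLLOW(B)={$,a,b,c}  FOLLOW(C)={a,b}
pass 3: done
  FOLLOW(S)={$,a,b}  FOLLOW(A)={a,b,c}  FOLLOW(B)={$,a,b,c}  FOLLOW(C)={a,b}

FOLLOW(B) = ["$", "a", "b", "c"]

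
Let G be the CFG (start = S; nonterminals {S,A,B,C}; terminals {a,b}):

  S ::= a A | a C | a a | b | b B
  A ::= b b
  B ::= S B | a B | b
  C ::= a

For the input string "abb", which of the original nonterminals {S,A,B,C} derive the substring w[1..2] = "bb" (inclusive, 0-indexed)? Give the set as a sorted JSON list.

CNF form of G:
  S -> T0 B | T1 A | T1 C | T1 T1 | b
  A -> T0 T0
  B -> S B | T1 B | b
  C -> a
  T0 -> b
  T1 -> a

CYK fill (cells [i..j] with 1 ≤ i ≤ j ≤ 2 only):
  T[1,1] 'b' = {B,S,T0}  orig:{B,S}
  T[2,2] 'b' = {B,S,T0}  orig:{B,S}
  T[1,2] 'bb' = {A,B,S}

Original NTs in T[1,2] deriving "bb": ["A", "B", "S"]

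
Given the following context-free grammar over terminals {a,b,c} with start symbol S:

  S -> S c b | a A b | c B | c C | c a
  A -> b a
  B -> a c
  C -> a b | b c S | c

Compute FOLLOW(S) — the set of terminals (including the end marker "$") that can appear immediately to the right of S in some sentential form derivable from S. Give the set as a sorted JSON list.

FIRST sets, iterate to fixpoint:
round 1:
  A via A→b a: +{b}
  B via B→a c: +{a}
  C via C→a b: +{a}
  C via C→b c S: +{b}
  C via C→c: +{c}
  S via S→a A b: +{a}
  S via S→c B: +{c}
  FIRST(S)={a,c}  FIRST(A)={b}  FIRST(B)={a}  FIRST(C)={a,b,c}
round 2: (stable)
  FIRST(S)={a,c}  FIRST(A)={b}  FIRST(B)={a}  FIRST(C)={a,b,c}

FOLLOW iteration:
FOLLOW(S) := {$}
[1]
  S→S c b: FOLLOW(S) ⊇ FIRST(c) = {c}; new: +{c}
  S→a A b: FOLLOW(A) ⊇ FIRST(b) = {b}; new: +{b}
  S→c B: FOLLOW(B) ⊇ FOLLOW(S) ⊇ {$,c}; new: +{$,c}
  S→c C: FOLLOW(C) ⊇ FOLLOW(S) ⊇ {$,c}; new: +{$,c}
  S: {$,c}  A: {b}  B: {$,c}  C: {$,c}
[2] done
  S: {$,c}  A: {b}  B: {$,c}  C: {$,c}

FOLLOW(S) = ["$", "c"]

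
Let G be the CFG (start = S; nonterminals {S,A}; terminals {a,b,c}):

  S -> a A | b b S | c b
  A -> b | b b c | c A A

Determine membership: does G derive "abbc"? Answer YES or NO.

Convert to CNF:
  S -> T0 X5 | T1 T0 | T2 A
  A -> T0 X3 | T1 X4 | b
  T0 -> b
  T1 -> c
  T2 -> a
  X3 -> T0 T1
  X4 -> A A
  X5 -> T0 S

Fill CYK table bottom-up:
  cell(0,0) a: {T2}  orig:{}
  cell(1,1) b: {A,T0}  orig:{A}
  cell(2,2) b: {A,T0}  orig:{A}
  cell(3,3) c: {T1}  orig:{}
  cell(0,1) ab: {S}
  cell(1,2) bb: {X4}  orig:{}
  cell(2,3) bc: {X3}  orig:{}
  cell(0,2) abb: ∅
  cell(1,3) bbc: {A}
  cell(0,3) abbc: {S}

S ∈ T[0,3] ⇒ YES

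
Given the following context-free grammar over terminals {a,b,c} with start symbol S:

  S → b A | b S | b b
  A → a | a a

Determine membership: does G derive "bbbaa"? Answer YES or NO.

CNF form of G:
  S -> T1 A | T1 S | T1 T1
  A -> T0 T0 | a
  T0 -> a
  T1 -> b

CYK fill:
  [0..0]={T1}  "b"  orig:{}
  [1..1]={T1}  "b"  orig:{}
  [2..2]={T1}  "b"  orig:{}
  [3..3]={A,T0}  "a"  orig:{A}
  [4..4]={A,T0}  "a"  orig:{A}
  [0..1]={S}  "bb"
  [1..2]={S}  "bb"
  [2..3]={S}  "ba"
  [3..4]={A}  "aa"
  [0..2]={S}  "bbb"
  [1..3]={S}  "bba"
  [2..4]={S}  "baa"
  [0..3]={S}  "bbba"
  [1..4]={S}  "bbaa"
  [0..4]={S}  "bbbaa"

S ∈ T[0,4] ⇒ YES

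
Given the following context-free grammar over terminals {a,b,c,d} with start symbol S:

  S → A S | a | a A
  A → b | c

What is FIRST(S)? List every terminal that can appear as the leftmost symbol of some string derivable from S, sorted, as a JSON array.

FIRST iteration:
iter 1:
  A via A→b: +{b}
  A via A→c: +{c}
  S via S→A S: +{b,c}
  S via S→a: +{a}
  FIRST(S)={a,b,c}  FIRST(A)={b,c}
iter 2: (stable)
  FIRST(S)={a,b,c}  FIRST(A)={b,c}

FIRST(S) = ["a", "b", "c"]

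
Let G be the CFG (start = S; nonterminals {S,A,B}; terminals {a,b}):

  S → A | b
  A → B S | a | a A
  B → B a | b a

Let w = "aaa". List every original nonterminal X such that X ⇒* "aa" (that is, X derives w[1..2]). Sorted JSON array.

CNF form of G:
  S -> B S | T0 A | a | b
  A -> B S | T0 A | a
  B -> B T0 | T1 T0
  T0 -> a
  T1 -> b

Fill CYK table bottom-up — only the sub-triangle for w[1..2]:
  [1..1]={A,S,T0}  "a"  orig:{A,S}
  [2..2]={A,S,T0}  "a"  orig:{A,S}
  [1..2]={A,S}  "aa"

Original NTs in T[1,2] deriving "aa": ["A", "S"]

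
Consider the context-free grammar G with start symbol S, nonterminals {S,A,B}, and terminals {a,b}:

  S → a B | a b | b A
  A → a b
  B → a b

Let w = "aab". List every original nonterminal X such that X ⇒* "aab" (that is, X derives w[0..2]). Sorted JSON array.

CNF form of G:
  S -> T0 B | T0 T1 | T1 A
  A -> T0 T1
  B -> T0 T1
  T0 -> a
  T1 -> b

CYK fill, restricted to cells inside w[0..2]:
  cell(0,0) a: {T0}  orig:{}
  cell(1,1) a: {T0}  orig:{}
  cell(2,2) b: {T1}  orig:{}
  cell(0,1) aa: ∅
  cell(1,2) ab: {A,B,S}
  cell(0,2) aab: {S}

Original NTs in T[0,2] deriving "aab": ["S"]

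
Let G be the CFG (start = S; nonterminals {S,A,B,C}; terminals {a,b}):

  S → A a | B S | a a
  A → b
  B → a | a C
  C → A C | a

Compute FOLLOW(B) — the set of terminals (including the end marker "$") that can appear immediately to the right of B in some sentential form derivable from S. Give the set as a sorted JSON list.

FIRST sets, iterate to fixpoint:
iter 1:
  A via A→b: +{b}
  B via B→a: +{a}
  C via C→A C: +{b}
  C via C→a: +{a}
  S via S→A a: +{b}
  S via S→B S: +{a}
  FIRST[S]={a,b}  FIRST[A]={b}  FIRST[B]={a}  FIRST[C]={a,b}
iter 2: — fixpoint
  FIRST[S]={a,b}  FIRST[A]={b}  FIRST[B]={a}  FIRST[C]={a,b}

FOLLOW iteration:
seed FOLLOW(S) with $
pass 1:
  C→A C: FOLLOW(A) ⊇ FIRST(C) = {a,b}; new: +{a,b}
  S→B S: FOLLOW(B) ⊇ FIRST(S) = {a,b}; new: +{a,b}
  FOLLOW[S]={$}  FOLLOW[A]={a,b}  FOLLOW[B]={a,b}  FOLLOW[C]={}
pass 2:
  B→a C: FOLLOW(C) ⊇ FOLLOW(B) ⊇ {a,b}; new: +{a,b}
  FOLLOW[S]={$}  FOLLOW[A]={a,b}  FOLLOW[B]={a,b}  FOLLOW[C]={a,b}
pass 3: (stable)
  FOLLOW[S]={$}  FOLLOW[A]={a,b}  FOLLOW[B]={a,b}  FOLLOW[C]={a,b}

FOLLOW(B) = ["a", "b"]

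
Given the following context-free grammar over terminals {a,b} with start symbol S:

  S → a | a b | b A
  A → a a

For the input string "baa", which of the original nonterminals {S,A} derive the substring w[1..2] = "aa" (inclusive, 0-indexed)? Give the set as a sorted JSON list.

Convert to CNF:
  S -> T0 T1 | T1 A | a
  A -> T0 T0
  T0 -> a
  T1 -> b

CYK table (by increasing span) (cells [i..j] with 1 ≤ i ≤ j ≤ 2 only):
  [1..1]={S,T0}  "a"  orig:{S}
  [2..2]={S,T0}  "a"  orig:{S}
  [1..2]={A}  "aa"

Original NTs in T[1,2] deriving "aa": ["A"]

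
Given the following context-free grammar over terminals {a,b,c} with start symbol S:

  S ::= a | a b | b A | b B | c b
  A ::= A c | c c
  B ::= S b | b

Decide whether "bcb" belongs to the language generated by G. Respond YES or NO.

CNF form of G:
  S -> T0 T1 | T1 A | T1 B | T2 T1 | a
  A -> A T0 | T0 T0
  B -> S T1 | b
  T0 -> c
  T1 -> b
  T2 -> a

CYK table (by increasing span):
  cell(0,0) b: {B,T1}  orig:{B}
  cell(1,1) c: {T0}  orig:{}
  cell(2,2) b: {B,T1}  orig:{B}
  cell(0,1) bc: ∅
  cell(1,2) cb: {S}
  cell(0,2) bcb: ∅

S ∉ T[0,2] ⇒ NO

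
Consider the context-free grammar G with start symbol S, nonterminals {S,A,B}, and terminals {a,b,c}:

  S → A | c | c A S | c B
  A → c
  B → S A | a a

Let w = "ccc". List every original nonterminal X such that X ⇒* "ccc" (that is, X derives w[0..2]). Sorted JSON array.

Convert to CNF:
  S -> T1 B | T1 X2 | c
  A -> c
  B -> S A | T0 T0
  T0 -> a
  T1 -> c
  X2 -> A S

CYK fill — only the sub-triangle for w[0..2]:
  cell(0,0) c: {A,S,T1}  orig:{A,S}
  cell(1,1) c: {A,S,T1}  orig:{A,S}
  cell(2,2) c: {A,S,T1}  orig:{A,S}
  cell(0,1) cc: {B,X2}  orig:{B}
  cell(1,2) cc: {B,X2}  orig:{B}
  cell(0,2) ccc: {S}

Original NTs in T[0,2] deriving "ccc": ["S"]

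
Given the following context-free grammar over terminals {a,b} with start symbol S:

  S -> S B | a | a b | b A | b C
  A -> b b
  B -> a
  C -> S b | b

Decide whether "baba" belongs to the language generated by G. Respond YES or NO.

Convert to CNF:
  S -> S B | T0 A | T0 C | T1 T0 | a
  A -> T0 T0
  B -> a
  C -> S T0 | b
  T0 -> b
  T1 -> a

CYK fill:
  T[0,0] 'b' = {C,T0}  orig:{C}
  T[1,1] 'a' = {B,S,T1}  orig:{B,S}
  T[2,2] 'b' = {C,T0}  orig:{C}
  T[3,3] 'a' = {B,S,T1}  orig:{B,S}
  T[0,1] 'ba' = ∅
  T[1,2] 'ab' = {C,S}
  T[2,3] 'ba' = ∅
  T[0,2] 'bab' = {S}
  T[1,3] 'aba' = {S}
  T[0,3] 'baba' = {S}

S ∈ T[0,3] ⇒ YES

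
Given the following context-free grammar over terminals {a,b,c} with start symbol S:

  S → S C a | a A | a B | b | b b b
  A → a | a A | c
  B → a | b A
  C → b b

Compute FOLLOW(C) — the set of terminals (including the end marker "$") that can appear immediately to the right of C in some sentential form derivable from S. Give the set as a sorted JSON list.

FIRST iteration:
round 1:
  A via A→a: +{a}
  A via A→c: +{c}
  B via B→a: +{a}
  B via B→b A: +{b}
  C via C→b b: +{b}
  S via S→a A: +{a}
  S via S→b: +{b}
  FIRST[S]={a,b}  FIRST[A]={a,c}  FIRST[B]={a,b}  FIRST[C]={b}
round 2: — fixpoint
  FIRST[S]={a,b}  FIRST[A]={a,c}  FIRST[B]={a,b}  FIRST[C]={b}

FOLLOW sets:
initialize: $ ∈ FOLLOW(S)
iter 1:
  S→S C a: FOLLOW(S) ⊇ FIRST(C) = {b}; new: +{b}
  S→S C a: FOLLOW(C) ⊇ FIRST(a) = {a}; new: +{a}
  S→a A: FOLLOW(A) ⊇ FOLLOW(S) ⊇ {$,b}; new: +{$,b}
  S→a B: FOLLOW(B) ⊇ FOLLOW(S) ⊇ {$,b}; new: +{$,b}
  FOLLOW[S]={$,b}  FOLLOW[A]={$,b}  FOLLOW[B]={$,b}  FOLLOW[C]={a}
iter 2: — fixpoint
  FOLLOW[S]={$,b}  FOLLOW[A]={$,b}  FOLLOW[B]={$,b}  FOLLOW[C]={a}

FOLLOW(C) = ["a"]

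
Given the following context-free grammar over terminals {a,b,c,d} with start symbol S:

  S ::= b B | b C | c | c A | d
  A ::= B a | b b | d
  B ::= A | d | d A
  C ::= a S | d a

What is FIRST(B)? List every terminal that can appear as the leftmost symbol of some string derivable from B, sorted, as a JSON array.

FIRST sets, iterate to fixpoint:
iter 1:
  A via A→b b: +{b}
  A via A→d: +{d}
  B via B→A: +{b,d}
  C via C→a S: +{a}
  C via C→d a: +{d}
  S via S→b B: +{b}
  S via S→c: +{c}
  S via S→d: +{d}
  FIRST[S]={b,c,d}  FIRST[A]={b,d}  FIRST[B]={b,d}  FIRST[C]={a,d}
iter 2: (stable)
  FIRST[S]={b,c,d}  FIRST[A]={b,d}  FIRST[B]={b,d}  FIRST[C]={a,d}

FIRST(B) = ["b", "d"]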